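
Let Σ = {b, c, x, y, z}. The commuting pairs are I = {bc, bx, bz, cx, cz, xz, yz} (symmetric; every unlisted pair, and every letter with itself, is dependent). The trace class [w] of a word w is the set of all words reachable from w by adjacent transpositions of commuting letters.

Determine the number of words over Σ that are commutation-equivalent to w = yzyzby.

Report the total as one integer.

drop 0:y onto floor
drop 1:z onto floor
drop 2:y onto {0:y}
drop 3:z onto {1:z}
drop 4:b onto {2:y}
drop 5:y onto {4:b}
ground layer = {0:y, 1:z}
drop-orders for the pieces not yet dropped (sum over which currently-grounded one goes next):
  1 to go: {3} 1  {5} 1
  2 to go: {1,3} 1  {3,5} 2  {4,5} 1
  3 to go: {1,3,5} 3  {2,4,5} 1  {3,4,5} 3
  4 to go: {0,2,4,5} 1  {1,3,4,5} 6  {2,3,4,5} 4
  if 0:y drops first: 10 orders
  if 1:z drops first: 5 orders
heap linearizations: 15

15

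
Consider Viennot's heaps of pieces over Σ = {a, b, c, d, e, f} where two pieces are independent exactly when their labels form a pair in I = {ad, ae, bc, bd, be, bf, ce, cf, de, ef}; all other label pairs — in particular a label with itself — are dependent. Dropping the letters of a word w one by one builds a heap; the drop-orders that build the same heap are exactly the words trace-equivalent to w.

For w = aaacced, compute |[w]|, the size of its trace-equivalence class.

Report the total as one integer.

piece 0:a — minimal
piece 1:a rests on {0:a}
piece 2:a rests on {1:a}
piece 3:c rests on {2:a}
piece 4:c rests on {3:c}
piece 5:e — minimal
piece 6:d rests on {4:c}
minimal pieces: {0:a, 5:e}
ways to finish when only these pieces remain (= sum over removing one remaining piece with nothing left below it):
  1 left: {5}→1  {6}→1
  2 left: {4,6}→1  {5,6}→2
  3 left: {3,4,6}→1  {4,5,6}→3
  4 left: {2,3,4,6}→1  {3,4,5,6}→4
  5 left: {1,2,3,4,6}→1  {2,3,4,5,6}→5
  placing 0:a first → 6 extensions
  placing 5:e first → 1 extensions
total linear extensions = 7

7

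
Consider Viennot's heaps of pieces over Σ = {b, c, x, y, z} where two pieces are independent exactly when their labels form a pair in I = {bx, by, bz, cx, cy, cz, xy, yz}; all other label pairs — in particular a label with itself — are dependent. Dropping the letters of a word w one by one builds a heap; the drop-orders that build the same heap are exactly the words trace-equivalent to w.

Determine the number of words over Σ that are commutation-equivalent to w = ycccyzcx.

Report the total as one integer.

piece 0:y — minimal
piece 1:c — minimal
piece 2:c rests on {1:c}
piece 3:c rests on {2:c}
piece 4:y rests on {0:y}
piece 5:z — minimal
piece 6:c rests on {3:c}
piece 7:x rests on {5:z}
minimal pieces: {0:y, 1:c, 5:z}
ways to finish when only these pieces remain (= sum over removing one remaining piece with nothing left below it):
  1 left: {4}→1  {6}→1  {7}→1
  2 left: {0,4}→1  {3,6}→1  {4,6}→2  {4,7}→2  {5,7}→1  {6,7}→2
  3 left: {0,4,6}→3  {0,4,7}→3  {2,3,6}→1  {3,4,6}→3  {3,6,7}→3  {4,5,7}→3  {4,6,7}→6  {5,6,7}→3
  4 left: {0,3,4,6}→6  {0,4,5,7}→6  {0,4,6,7}→12  {1,2,3,6}→1  {2,3,4,6}→4  {2,3,6,7}→4  {3,4,6,7}→12  {3,5,6,7}→6  {4,5,6,7}→12
  5 left: {0,2,3,4,6}→10  {0,3,4,6,7}→30  {0,4,5,6,7}→30  {1,2,3,4,6}→5  {1,2,3,6,7}→5  {2,3,4,6,7}→20  {2,3,5,6,7}→10  {3,4,5,6,7}→30
  6 left: {0,1,2,3,4,6}→15  {0,2,3,4,6,7}→60  {0,3,4,5,6,7}→90  {1,2,3,4,6,7}→30  {1,2,3,5,6,7}→15  {2,3,4,5,6,7}→60
  placing 0:y first → 105 extensions
  placing 1:c first → 210 extensions
  placing 5:z first → 105 extensions
total linear extensions = 420

420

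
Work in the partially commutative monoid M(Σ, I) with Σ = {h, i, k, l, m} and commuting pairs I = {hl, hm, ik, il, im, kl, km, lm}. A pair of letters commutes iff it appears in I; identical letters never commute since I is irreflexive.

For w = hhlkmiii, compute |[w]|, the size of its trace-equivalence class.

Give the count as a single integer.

piece 0:h — minimal
piece 1:h rests on {0:h}
piece 2:l — minimal
piece 3:k rests on {1:h}
piece 4:m — minimal
piece 5:i rests on {1:h}
piece 6:i rests on {5:i}
piece 7:i rests on {6:i}
minimal pieces: {0:h, 2:l, 4:m}
ways to finish when only these pieces remain (= sum over removing one remaining piece with nothing left below it):
  1 left: {2}→1  {3}→1  {4}→1  {7}→1
  2 left: {2,3}→2  {2,4}→2  {2,7}→2  {3,4}→2  {3,7}→2  {4,7}→2  {6,7}→1
  3 left: {2,3,4}→6  {2,3,7}→6  {2,4,7}→6  {2,6,7}→3  {3,4,7}→6  {3,6,7}→3  {4,6,7}→3  {5,6,7}→1
  4 left: {2,3,4,7}→24  {2,3,6,7}→12  {2,4,6,7}→12  {2,5,6,7}→4  {3,4,6,7}→12  {3,5,6,7}→4  {4,5,6,7}→4
  5 left: {1,3,5,6,7}→4  {2,3,4,6,7}→60  {2,3,5,6,7}→20  {2,4,5,6,7}→20  {3,4,5,6,7}→20
  6 left: {0,1,3,5,6,7}→4  {1,2,3,5,6,7}→24  {1,3,4,5,6,7}→24  {2,3,4,5,6,7}→120
  placing 0:h first → 168 extensions
  placing 2:l first → 28 extensions
  placing 4:m first → 28 extensions
total linear extensions = 224

224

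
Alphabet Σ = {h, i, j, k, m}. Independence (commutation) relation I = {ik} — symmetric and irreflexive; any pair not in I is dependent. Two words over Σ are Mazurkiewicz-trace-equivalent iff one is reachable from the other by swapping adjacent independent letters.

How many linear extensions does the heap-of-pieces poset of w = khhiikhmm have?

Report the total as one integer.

piece 0:k — minimal
piece 1:h rests on {0:k}
piece 2:h rests on {1:h}
piece 3:i rests on {2:h}
piece 4:i rests on {3:i}
piece 5:k rests on {2:h}
piece 6:h rests on {4:i, 5:k}
piece 7:m rests on {6:h}
piece 8:m rests on {7:m}
minimal pieces: {0:k}
ways to finish when only these pieces remain (= sum over removing one remaining piece with nothing left below it):
  1 left: {8}→1
  2 left: {7,8}→1
  3 left: {6,7,8}→1
  4 left: {4,6,7,8}→1  {5,6,7,8}→1
  5 left: {3,4,6,7,8}→1  {4,5,6,7,8}→2
  6 left: {3,4,5,6,7,8}→3
  7 left: {2,3,4,5,6,7,8}→3
  placing 0:k first → 3 extensions

3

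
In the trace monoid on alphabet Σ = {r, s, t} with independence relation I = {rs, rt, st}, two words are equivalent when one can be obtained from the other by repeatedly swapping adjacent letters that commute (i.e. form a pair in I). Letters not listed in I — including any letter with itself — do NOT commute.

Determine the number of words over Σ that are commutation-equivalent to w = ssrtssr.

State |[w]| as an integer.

#0=s has no predecessor
#1=s depends on [0:s]
#2=r has no predecessor
#3=t has no predecessor
#4=s depends on [1:s]
#5=s depends on [4:s]
#6=r depends on [2:r]
sources: [0:s, 2:r, 3:t]
N(rest) = Σ N(rest − s) over sources s of rest; N(one piece) = 1:
  size 1 → [3]=1  [5]=1  [6]=1
  size 2 → [2,6]=1  [3,5]=2  [3,6]=2  [4,5]=1  [5,6]=2
  size 3 → [1,4,5]=1  [2,3,6]=3  [2,5,6]=3  [3,4,5]=3  [3,5,6]=6  [4,5,6]=3
  size 4 → [0,1,4,5]=1  [1,3,4,5]=4  [1,4,5,6]=4  [2,3,5,6]=12  [2,4,5,6]=6  [3,4,5,6]=12
  size 5 → [0,1,3,4,5]=5  [0,1,4,5,6]=5  [1,2,4,5,6]=10  [1,3,4,5,6]=20  [2,3,4,5,6]=30
  first=0(s) contributes 60
  first=2(r) contributes 30
  first=3(t) contributes 15
|[w]| = 105

105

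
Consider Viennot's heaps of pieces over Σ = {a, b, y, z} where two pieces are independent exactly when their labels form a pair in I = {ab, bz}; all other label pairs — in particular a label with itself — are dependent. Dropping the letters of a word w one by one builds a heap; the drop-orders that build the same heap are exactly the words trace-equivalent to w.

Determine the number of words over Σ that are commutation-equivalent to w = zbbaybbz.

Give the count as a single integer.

0(z) covers ∅
1(b) covers ∅
2(b) covers 1:b
3(a) covers 0:z
4(y) covers 2:b, 3:a
5(b) covers 4:y
6(b) covers 5:b
7(z) covers 4:y
floor of heap: 0:z, 1:b
completions by unplaced set U, small U first (add the entries for U minus each lowest piece of U):
  |U|=1: {6}:1  {7}:1
  |U|=2: {5,6}:1  {6,7}:2
  |U|=3: {5,6,7}:3
  |U|=4: {4,5,6,7}:3
  |U|=5: {2,4,5,6,7}:3  {3,4,5,6,7}:3
  |U|=6: {0,3,4,5,6,7}:3  {1,2,4,5,6,7}:3  {2,3,4,5,6,7}:6
  start at 0(z): 9
  start at 1(b): 9
sum over floor = 18

18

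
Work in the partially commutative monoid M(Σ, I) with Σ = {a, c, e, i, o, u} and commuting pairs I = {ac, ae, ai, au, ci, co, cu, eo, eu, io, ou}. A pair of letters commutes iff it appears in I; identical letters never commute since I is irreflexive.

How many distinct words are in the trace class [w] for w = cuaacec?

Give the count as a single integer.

piece 0:c — minimal
piece 1:u — minimal
piece 2:a — minimal
piece 3:a rests on {2:a}
piece 4:c rests on {0:c}
piece 5:e rests on {4:c}
piece 6:c rests on {5:e}
minimal pieces: {0:c, 1:u, 2:a}
ways to finish when only these pieces remain (= sum over removing one remaining piece with nothing left below it):
  1 left: {1}→1  {3}→1  {6}→1
  2 left: {1,3}→2  {1,6}→2  {2,3}→1  {3,6}→2  {5,6}→1
  3 left: {1,2,3}→3  {1,3,6}→6  {1,5,6}→3  {2,3,6}→3  {3,5,6}→3  {4,5,6}→1
  4 left: {0,4,5,6}→1  {1,2,3,6}→12  {1,3,5,6}→12  {1,4,5,6}→4  {2,3,5,6}→6  {3,4,5,6}→4
  5 left: {0,1,4,5,6}→5  {0,3,4,5,6}→5  {1,2,3,5,6}→30  {1,3,4,5,6}→20  {2,3,4,5,6}→10
  placing 0:c first → 60 extensions
  placing 1:u first → 15 extensions
  placing 2:a first → 30 extensions
total linear extensions = 105

105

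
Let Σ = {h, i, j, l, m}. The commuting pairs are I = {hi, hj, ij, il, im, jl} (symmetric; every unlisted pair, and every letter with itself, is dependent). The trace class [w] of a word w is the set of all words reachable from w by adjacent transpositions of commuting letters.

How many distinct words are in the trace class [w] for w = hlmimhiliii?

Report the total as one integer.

462

piece 0:h — minimal
piece 1:l rests on {0:h}
piece 2:m rests on {1:l}
piece 3:i — minimal
piece 4:m rests on {2:m}
piece 5:h rests on {4:m}
piece 6:i rests on {3:i}
piece 7:l rests on {5:h}
piece 8:i rests on {6:i}
piece 9:i rests on {8:i}
piece 10:i rests on {9:i}
minimal pieces: {0:h, 3:i}
ways to finish when only these pieces remain (= sum over removing one remaining piece with nothing left below it):
  1 left: {7}→1  {10}→1
  2 left: {5,7}→1  {7,10}→2  {9,10}→1
  3 left: {4,5,7}→1  {5,7,10}→3  {7,9,10}→3  {8,9,10}→1
  4 left: {2,4,5,7}→1  {4,5,7,10}→4  {5,7,9,10}→6  {6,8,9,10}→1  {7,8,9,10}→4
  5 left: {1,2,4,5,7}→1  {2,4,5,7,10}→5  {3,6,8,9,10}→1  {4,5,7,9,10}→10  {5,7,8,9,10}→10  {6,7,8,9,10}→5
  6 left: {0,1,2,4,5,7}→1  {1,2,4,5,7,10}→6  {2,4,5,7,9,10}→15  {3,6,7,8,9,10}→6  {4,5,7,8,9,10}→20  {5,6,7,8,9,10}→15
  7 left: {0,1,2,4,5,7,10}→7  {1,2,4,5,7,9,10}→21  {2,4,5,7,8,9,10}→35  {3,5,6,7,8,9,10}→21  {4,5,6,7,8,9,10}→35
  8 left: {0,1,2,4,5,7,9,10}→28  {1,2,4,5,7,8,9,10}→56  {2,4,5,6,7,8,9,10}→70  {3,4,5,6,7,8,9,10}→56
  9 left: {0,1,2,4,5,7,8,9,10}→84  {1,2,4,5,6,7,8,9,10}→126  {2,3,4,5,6,7,8,9,10}→126
  placing 0:h first → 252 extensions
  placing 3:i first → 210 extensions
total linear extensions = 462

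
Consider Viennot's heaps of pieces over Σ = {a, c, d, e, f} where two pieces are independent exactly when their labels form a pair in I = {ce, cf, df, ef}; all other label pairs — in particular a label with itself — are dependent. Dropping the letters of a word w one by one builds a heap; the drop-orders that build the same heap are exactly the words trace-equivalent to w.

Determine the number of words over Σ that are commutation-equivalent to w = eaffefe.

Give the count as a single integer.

10

drop 0:e onto floor
drop 1:a onto {0:e}
drop 2:f onto {1:a}
drop 3:f onto {2:f}
drop 4:e onto {1:a}
drop 5:f onto {3:f}
drop 6:e onto {4:e}
ground layer = {0:e}
drop-orders for the pieces not yet dropped (sum over which currently-grounded one goes next):
  1 to go: {5} 1  {6} 1
  2 to go: {3,5} 1  {4,6} 1  {5,6} 2
  3 to go: {2,3,5} 1  {3,5,6} 3  {4,5,6} 3
  4 to go: {2,3,5,6} 4  {3,4,5,6} 6
  5 to go: {2,3,4,5,6} 10
  if 0:e drops first: 10 orders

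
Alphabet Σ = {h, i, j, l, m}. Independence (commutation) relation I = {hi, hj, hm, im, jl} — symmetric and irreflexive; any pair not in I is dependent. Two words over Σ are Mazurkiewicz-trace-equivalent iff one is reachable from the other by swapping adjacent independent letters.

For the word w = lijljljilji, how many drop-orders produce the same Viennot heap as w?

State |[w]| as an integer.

20

drop 0:l onto floor
drop 1:i onto {0:l}
drop 2:j onto {1:i}
drop 3:l onto {1:i}
drop 4:j onto {2:j}
drop 5:l onto {3:l}
drop 6:j onto {4:j}
drop 7:i onto {5:l, 6:j}
drop 8:l onto {7:i}
drop 9:j onto {7:i}
drop 10:i onto {8:l, 9:j}
ground layer = {0:l}
drop-orders for the pieces not yet dropped (sum over which currently-grounded one goes next):
  1 to go: {10} 1
  2 to go: {8,10} 1  {9,10} 1
  3 to go: {8,9,10} 2
  4 to go: {7,8,9,10} 2
  5 to go: {5,7,8,9,10} 2  {6,7,8,9,10} 2
  6 to go: {3,5,7,8,9,10} 2  {4,6,7,8,9,10} 2  {5,6,7,8,9,10} 4
  7 to go: {2,4,6,7,8,9,10} 2  {3,5,6,7,8,9,10} 6  {4,5,6,7,8,9,10} 6
  8 to go: {2,4,5,6,7,8,9,10} 8  {3,4,5,6,7,8,9,10} 12
  9 to go: {2,3,4,5,6,7,8,9,10} 20
  if 0:l drops first: 20 orders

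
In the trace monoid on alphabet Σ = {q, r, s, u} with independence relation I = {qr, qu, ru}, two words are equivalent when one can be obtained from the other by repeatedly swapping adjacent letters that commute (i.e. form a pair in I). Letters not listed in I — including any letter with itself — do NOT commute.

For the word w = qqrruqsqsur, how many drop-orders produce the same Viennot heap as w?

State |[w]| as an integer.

piece 0:q — minimal
piece 1:q rests on {0:q}
piece 2:r — minimal
piece 3:r rests on {2:r}
piece 4:u — minimal
piece 5:q rests on {1:q}
piece 6:s rests on {3:r, 4:u, 5:q}
piece 7:q rests on {6:s}
piece 8:s rests on {7:q}
piece 9:u rests on {8:s}
piece 10:r rests on {8:s}
minimal pieces: {0:q, 2:r, 4:u}
ways to finish when only these pieces remain (= sum over removing one remaining piece with nothing left below it):
  1 left: {9}→1  {10}→1
  2 left: {9,10}→2
  3 left: {8,9,10}→2
  4 left: {7,8,9,10}→2
  5 left: {6,7,8,9,10}→2
  6 left: {3,6,7,8,9,10}→2  {4,6,7,8,9,10}→2  {5,6,7,8,9,10}→2
  7 left: {1,5,6,7,8,9,10}→2  {2,3,6,7,8,9,10}→2  {3,4,6,7,8,9,10}→4  {3,5,6,7,8,9,10}→4  {4,5,6,7,8,9,10}→4
  8 left: {0,1,5,6,7,8,9,10}→2  {1,3,5,6,7,8,9,10}→6  {1,4,5,6,7,8,9,10}→6  {2,3,4,6,7,8,9,10}→6  {2,3,5,6,7,8,9,10}→6  {3,4,5,6,7,8,9,10}→12
  9 left: {0,1,3,5,6,7,8,9,10}→8  {0,1,4,5,6,7,8,9,10}→8  {1,2,3,5,6,7,8,9,10}→12  {1,3,4,5,6,7,8,9,10}→24  {2,3,4,5,6,7,8,9,10}→24
  placing 0:q first → 60 extensions
  placing 2:r first → 40 extensions
  placing 4:u first → 20 extensions
total linear extensions = 120

120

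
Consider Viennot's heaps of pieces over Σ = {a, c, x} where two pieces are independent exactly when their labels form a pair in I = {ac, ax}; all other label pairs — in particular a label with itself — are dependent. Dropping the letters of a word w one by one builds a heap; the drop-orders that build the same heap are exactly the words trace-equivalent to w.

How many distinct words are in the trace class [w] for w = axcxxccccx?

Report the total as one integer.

piece 0:a — minimal
piece 1:x — minimal
piece 2:c rests on {1:x}
piece 3:x rests on {2:c}
piece 4:x rests on {3:x}
piece 5:c rests on {4:x}
piece 6:c rests on {5:c}
piece 7:c rests on {6:c}
piece 8:c rests on {7:c}
piece 9:x rests on {8:c}
minimal pieces: {0:a, 1:x}
ways to finish when only these pieces remain (= sum over removing one remaining piece with nothing left below it):
  1 left: {0}→1  {9}→1
  2 left: {0,9}→2  {8,9}→1
  3 left: {0,8,9}→3  {7,8,9}→1
  4 left: {0,7,8,9}→4  {6,7,8,9}→1
  5 left: {0,6,7,8,9}→5  {5,6,7,8,9}→1
  6 left: {0,5,6,7,8,9}→6  {4,5,6,7,8,9}→1
  7 left: {0,4,5,6,7,8,9}→7  {3,4,5,6,7,8,9}→1
  8 left: {0,3,4,5,6,7,8,9}→8  {2,3,4,5,6,7,8,9}→1
  placing 0:a first → 1 extensions
  placing 1:x first → 9 extensions
total linear extensions = 10

10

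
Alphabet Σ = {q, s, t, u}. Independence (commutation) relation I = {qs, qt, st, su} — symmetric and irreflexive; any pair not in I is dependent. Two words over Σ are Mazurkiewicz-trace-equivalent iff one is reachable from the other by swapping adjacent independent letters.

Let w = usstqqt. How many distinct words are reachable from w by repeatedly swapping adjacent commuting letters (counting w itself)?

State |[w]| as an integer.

126

0(u) covers ∅
1(s) covers ∅
2(s) covers 1:s
3(t) covers 0:u
4(q) covers 0:u
5(q) covers 4:q
6(t) covers 3:t
floor of heap: 0:u, 1:s
completions by unplaced set U, small U first (add the entries for U minus each lowest piece of U):
  |U|=1: {2}:1  {5}:1  {6}:1
  |U|=2: {1,2}:1  {2,5}:2  {2,6}:2  {3,6}:1  {4,5}:1  {5,6}:2
  |U|=3: {1,2,5}:3  {1,2,6}:3  {2,3,6}:3  {2,4,5}:3  {2,5,6}:6  {3,5,6}:3  {4,5,6}:3
  |U|=4: {1,2,3,6}:6  {1,2,4,5}:6  {1,2,5,6}:12  {2,3,5,6}:12  {2,4,5,6}:12  {3,4,5,6}:6
  |U|=5: {0,3,4,5,6}:6  {1,2,3,5,6}:30  {1,2,4,5,6}:30  {2,3,4,5,6}:30
  start at 0(u): 90
  start at 1(s): 36
sum over floor = 126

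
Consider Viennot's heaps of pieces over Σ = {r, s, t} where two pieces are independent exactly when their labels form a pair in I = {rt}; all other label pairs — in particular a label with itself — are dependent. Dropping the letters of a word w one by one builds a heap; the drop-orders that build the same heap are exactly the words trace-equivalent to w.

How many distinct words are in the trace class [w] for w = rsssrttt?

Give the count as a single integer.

4

drop 0:r onto floor
drop 1:s onto {0:r}
drop 2:s onto {1:s}
drop 3:s onto {2:s}
drop 4:r onto {3:s}
drop 5:t onto {3:s}
drop 6:t onto {5:t}
drop 7:t onto {6:t}
ground layer = {0:r}
drop-orders for the pieces not yet dropped (sum over which currently-grounded one goes next):
  1 to go: {4} 1  {7} 1
  2 to go: {4,7} 2  {6,7} 1
  3 to go: {4,6,7} 3  {5,6,7} 1
  4 to go: {4,5,6,7} 4
  5 to go: {3,4,5,6,7} 4
  6 to go: {2,3,4,5,6,7} 4
  if 0:r drops first: 4 orders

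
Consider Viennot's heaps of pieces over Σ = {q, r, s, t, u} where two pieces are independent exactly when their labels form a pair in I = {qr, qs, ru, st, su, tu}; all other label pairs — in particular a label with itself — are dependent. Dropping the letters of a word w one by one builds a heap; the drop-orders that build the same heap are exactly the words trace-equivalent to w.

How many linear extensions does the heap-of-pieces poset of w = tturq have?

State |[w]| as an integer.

#0=t has no predecessor
#1=t depends on [0:t]
#2=u has no predecessor
#3=r depends on [1:t]
#4=q depends on [1:t, 2:u]
sources: [0:t, 2:u]
N(rest) = Σ N(rest − s) over sources s of rest; N(one piece) = 1:
  size 1 → [3]=1  [4]=1
  size 2 → [2,4]=1  [3,4]=2
  size 3 → [1,3,4]=2  [2,3,4]=3
  first=0(t) contributes 5
  first=2(u) contributes 2
|[w]| = 7

7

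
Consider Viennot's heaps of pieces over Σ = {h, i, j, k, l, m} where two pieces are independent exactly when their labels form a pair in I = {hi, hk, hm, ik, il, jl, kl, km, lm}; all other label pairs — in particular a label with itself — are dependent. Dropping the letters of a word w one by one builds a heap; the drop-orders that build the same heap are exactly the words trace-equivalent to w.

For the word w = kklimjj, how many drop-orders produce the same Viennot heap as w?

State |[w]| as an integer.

#0=k has no predecessor
#1=k depends on [0:k]
#2=l has no predecessor
#3=i has no predecessor
#4=m depends on [3:i]
#5=j depends on [1:k, 4:m]
#6=j depends on [5:j]
sources: [0:k, 2:l, 3:i]
N(rest) = Σ N(rest − s) over sources s of rest; N(one piece) = 1:
  size 1 → [2]=1  [6]=1
  size 2 → [2,6]=2  [5,6]=1
  size 3 → [1,5,6]=1  [2,5,6]=3  [4,5,6]=1
  size 4 → [0,1,5,6]=1  [1,2,5,6]=4  [1,4,5,6]=2  [2,4,5,6]=4  [3,4,5,6]=1
  size 5 → [0,1,2,5,6]=5  [0,1,4,5,6]=3  [1,2,4,5,6]=10  [1,3,4,5,6]=3  [2,3,4,5,6]=5
  first=0(k) contributes 18
  first=2(l) contributes 6
  first=3(i) contributes 18
|[w]| = 42

42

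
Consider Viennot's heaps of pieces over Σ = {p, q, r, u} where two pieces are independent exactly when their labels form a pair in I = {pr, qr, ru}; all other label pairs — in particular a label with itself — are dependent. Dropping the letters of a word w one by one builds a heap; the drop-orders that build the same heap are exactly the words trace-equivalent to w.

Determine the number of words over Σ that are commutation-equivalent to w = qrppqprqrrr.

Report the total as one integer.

462

piece 0:q — minimal
piece 1:r — minimal
piece 2:p rests on {0:q}
piece 3:p rests on {2:p}
piece 4:q rests on {3:p}
piece 5:p rests on {4:q}
piece 6:r rests on {1:r}
piece 7:q rests on {5:p}
piece 8:r rests on {6:r}
piece 9:r rests on {8:r}
piece 10:r rests on {9:r}
minimal pieces: {0:q, 1:r}
ways to finish when only these pieces remain (= sum over removing one remaining piece with nothing left below it):
  1 left: {7}→1  {10}→1
  2 left: {5,7}→1  {7,10}→2  {9,10}→1
  3 left: {4,5,7}→1  {5,7,10}→3  {7,9,10}→3  {8,9,10}→1
  4 left: {3,4,5,7}→1  {4,5,7,10}→4  {5,7,9,10}→6  {6,8,9,10}→1  {7,8,9,10}→4
  5 left: {1,6,8,9,10}→1  {2,3,4,5,7}→1  {3,4,5,7,10}→5  {4,5,7,9,10}→10  {5,7,8,9,10}→10  {6,7,8,9,10}→5
  6 left: {0,2,3,4,5,7}→1  {1,6,7,8,9,10}→6  {2,3,4,5,7,10}→6  {3,4,5,7,9,10}→15  {4,5,7,8,9,10}→20  {5,6,7,8,9,10}→15
  7 left: {0,2,3,4,5,7,10}→7  {1,5,6,7,8,9,10}→21  {2,3,4,5,7,9,10}→21  {3,4,5,7,8,9,10}→35  {4,5,6,7,8,9,10}→35
  8 left: {0,2,3,4,5,7,9,10}→28  {1,4,5,6,7,8,9,10}→56  {2,3,4,5,7,8,9,10}→56  {3,4,5,6,7,8,9,10}→70
  9 left: {0,2,3,4,5,7,8,9,10}→84  {1,3,4,5,6,7,8,9,10}→126  {2,3,4,5,6,7,8,9,10}→126
  placing 0:q first → 252 extensions
  placing 1:r first → 210 extensions
total linear extensions = 462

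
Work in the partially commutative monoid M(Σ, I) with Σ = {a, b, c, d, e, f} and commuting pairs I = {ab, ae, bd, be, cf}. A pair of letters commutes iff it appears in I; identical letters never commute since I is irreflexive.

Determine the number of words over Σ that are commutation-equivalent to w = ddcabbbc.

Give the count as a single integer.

4

drop 0:d onto floor
drop 1:d onto {0:d}
drop 2:c onto {1:d}
drop 3:a onto {2:c}
drop 4:b onto {2:c}
drop 5:b onto {4:b}
drop 6:b onto {5:b}
drop 7:c onto {3:a, 6:b}
ground layer = {0:d}
drop-orders for the pieces not yet dropped (sum over which currently-grounded one goes next):
  1 to go: {7} 1
  2 to go: {3,7} 1  {6,7} 1
  3 to go: {3,6,7} 2  {5,6,7} 1
  4 to go: {3,5,6,7} 3  {4,5,6,7} 1
  5 to go: {3,4,5,6,7} 4
  6 to go: {2,3,4,5,6,7} 4
  if 0:d drops first: 4 orders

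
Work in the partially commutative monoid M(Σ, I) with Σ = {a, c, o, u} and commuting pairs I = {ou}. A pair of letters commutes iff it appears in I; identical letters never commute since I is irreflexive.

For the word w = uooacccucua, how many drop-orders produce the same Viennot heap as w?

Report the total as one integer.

3

#0=u has no predecessor
#1=o has no predecessor
#2=o depends on [1:o]
#3=a depends on [0:u, 2:o]
#4=c depends on [3:a]
#5=c depends on [4:c]
#6=c depends on [5:c]
#7=u depends on [6:c]
#8=c depends on [7:u]
#9=u depends on [8:c]
#10=a depends on [9:u]
sources: [0:u, 1:o]
N(rest) = Σ N(rest − s) over sources s of rest; N(one piece) = 1:
  size 1 → [10]=1
  size 2 → [9,10]=1
  size 3 → [8,9,10]=1
  size 4 → [7,8,9,10]=1
  size 5 → [6,7,8,9,10]=1
  size 6 → [5,6,7,8,9,10]=1
  size 7 → [4,5,6,7,8,9,10]=1
  size 8 → [3,4,5,6,7,8,9,10]=1
  size 9 → [0,3,4,5,6,7,8,9,10]=1  [2,3,4,5,6,7,8,9,10]=1
  first=0(u) contributes 1
  first=1(o) contributes 2
|[w]| = 3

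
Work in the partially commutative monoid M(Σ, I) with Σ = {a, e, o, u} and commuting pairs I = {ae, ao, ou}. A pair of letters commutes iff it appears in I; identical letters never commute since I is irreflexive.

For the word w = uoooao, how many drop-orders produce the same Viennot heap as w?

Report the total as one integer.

15

0(u) covers ∅
1(o) covers ∅
2(o) covers 1:o
3(o) covers 2:o
4(a) covers 0:u
5(o) covers 3:o
floor of heap: 0:u, 1:o
completions by unplaced set U, small U first (add the entries for U minus each lowest piece of U):
  |U|=1: {4}:1  {5}:1
  |U|=2: {0,4}:1  {3,5}:1  {4,5}:2
  |U|=3: {0,4,5}:3  {2,3,5}:1  {3,4,5}:3
  |U|=4: {0,3,4,5}:6  {1,2,3,5}:1  {2,3,4,5}:4
  start at 0(u): 5
  start at 1(o): 10
sum over floor = 15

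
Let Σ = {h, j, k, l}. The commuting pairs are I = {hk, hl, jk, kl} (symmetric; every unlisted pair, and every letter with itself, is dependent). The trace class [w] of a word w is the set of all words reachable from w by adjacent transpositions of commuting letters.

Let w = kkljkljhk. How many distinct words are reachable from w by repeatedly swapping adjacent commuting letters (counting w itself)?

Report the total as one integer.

126

piece 0:k — minimal
piece 1:k rests on {0:k}
piece 2:l — minimal
piece 3:j rests on {2:l}
piece 4:k rests on {1:k}
piece 5:l rests on {3:j}
piece 6:j rests on {5:l}
piece 7:h rests on {6:j}
piece 8:k rests on {4:k}
minimal pieces: {0:k, 2:l}
ways to finish when only these pieces remain (= sum over removing one remaining piece with nothing left below it):
  1 left: {7}→1  {8}→1
  2 left: {4,8}→1  {6,7}→1  {7,8}→2
  3 left: {1,4,8}→1  {4,7,8}→3  {5,6,7}→1  {6,7,8}→3
  4 left: {0,1,4,8}→1  {1,4,7,8}→4  {3,5,6,7}→1  {4,6,7,8}→6  {5,6,7,8}→4
  5 left: {0,1,4,7,8}→5  {1,4,6,7,8}→10  {2,3,5,6,7}→1  {3,5,6,7,8}→5  {4,5,6,7,8}→10
  6 left: {0,1,4,6,7,8}→15  {1,4,5,6,7,8}→20  {2,3,5,6,7,8}→6  {3,4,5,6,7,8}→15
  7 left: {0,1,4,5,6,7,8}→35  {1,3,4,5,6,7,8}→35  {2,3,4,5,6,7,8}→21
  placing 0:k first → 56 extensions
  placing 2:l first → 70 extensions
total linear extensions = 126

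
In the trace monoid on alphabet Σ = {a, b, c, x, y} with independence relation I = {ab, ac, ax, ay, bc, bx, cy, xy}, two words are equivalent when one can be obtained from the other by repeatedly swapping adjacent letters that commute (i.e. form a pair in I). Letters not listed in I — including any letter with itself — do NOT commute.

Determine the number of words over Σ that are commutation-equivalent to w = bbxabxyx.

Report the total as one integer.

#0=b has no predecessor
#1=b depends on [0:b]
#2=x has no predecessor
#3=a has no predecessor
#4=b depends on [1:b]
#5=x depends on [2:x]
#6=y depends on [4:b]
#7=x depends on [5:x]
sources: [0:b, 2:x, 3:a]
N(rest) = Σ N(rest − s) over sources s of rest; N(one piece) = 1:
  size 1 → [3]=1  [6]=1  [7]=1
  size 2 → [3,6]=2  [3,7]=2  [4,6]=1  [5,7]=1  [6,7]=2
  size 3 → [1,4,6]=1  [2,5,7]=1  [3,4,6]=3  [3,5,7]=3  [3,6,7]=6  [4,6,7]=3  [5,6,7]=3
  size 4 → [0,1,4,6]=1  [1,3,4,6]=4  [1,4,6,7]=4  [2,3,5,7]=4  [2,5,6,7]=4  [3,4,6,7]=12  [3,5,6,7]=12  [4,5,6,7]=6
  size 5 → [0,1,3,4,6]=5  [0,1,4,6,7]=5  [1,3,4,6,7]=20  [1,4,5,6,7]=10  [2,3,5,6,7]=20  [2,4,5,6,7]=10  [3,4,5,6,7]=30
  size 6 → [0,1,3,4,6,7]=30  [0,1,4,5,6,7]=15  [1,2,4,5,6,7]=20  [1,3,4,5,6,7]=60  [2,3,4,5,6,7]=60
  first=0(b) contributes 140
  first=2(x) contributes 105
  first=3(a) contributes 35
|[w]| = 280

280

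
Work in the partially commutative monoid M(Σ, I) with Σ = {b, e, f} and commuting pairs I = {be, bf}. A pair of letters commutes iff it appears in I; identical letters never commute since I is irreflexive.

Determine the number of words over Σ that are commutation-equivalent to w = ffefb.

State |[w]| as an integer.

piece 0:f — minimal
piece 1:f rests on {0:f}
piece 2:e rests on {1:f}
piece 3:f rests on {2:e}
piece 4:b — minimal
minimal pieces: {0:f, 4:b}
ways to finish when only these pieces remain (= sum over removing one remaining piece with nothing left below it):
  1 left: {3}→1  {4}→1
  2 left: {2,3}→1  {3,4}→2
  3 left: {1,2,3}→1  {2,3,4}→3
  placing 0:f first → 4 extensions
  placing 4:b first → 1 extensions
total linear extensions = 5

5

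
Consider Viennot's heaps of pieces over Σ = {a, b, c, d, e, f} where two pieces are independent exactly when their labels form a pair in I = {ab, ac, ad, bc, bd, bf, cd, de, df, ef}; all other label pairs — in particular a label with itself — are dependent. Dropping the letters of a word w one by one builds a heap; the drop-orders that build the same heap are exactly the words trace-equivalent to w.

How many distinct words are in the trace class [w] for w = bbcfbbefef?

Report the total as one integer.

drop 0:b onto floor
drop 1:b onto {0:b}
drop 2:c onto floor
drop 3:f onto {2:c}
drop 4:b onto {1:b}
drop 5:b onto {4:b}
drop 6:e onto {2:c, 5:b}
drop 7:f onto {3:f}
drop 8:e onto {6:e}
drop 9:f onto {7:f}
ground layer = {0:b, 2:c}
drop-orders for the pieces not yet dropped (sum over which currently-grounded one goes next):
  1 to go: {8} 1  {9} 1
  2 to go: {6,8} 1  {7,9} 1  {8,9} 2
  3 to go: {3,7,9} 1  {5,6,8} 1  {6,8,9} 3  {7,8,9} 3
  4 to go: {3,7,8,9} 4  {4,5,6,8} 1  {5,6,8,9} 4  {6,7,8,9} 6
  5 to go: {1,4,5,6,8} 1  {3,6,7,8,9} 10  {4,5,6,8,9} 5  {5,6,7,8,9} 10
  6 to go: {0,1,4,5,6,8} 1  {1,4,5,6,8,9} 6  {2,3,6,7,8,9} 10  {3,5,6,7,8,9} 20  {4,5,6,7,8,9} 15
  7 to go: {0,1,4,5,6,8,9} 7  {1,4,5,6,7,8,9} 21  {2,3,5,6,7,8,9} 30  {3,4,5,6,7,8,9} 35
  8 to go: {0,1,4,5,6,7,8,9} 28  {1,3,4,5,6,7,8,9} 56  {2,3,4,5,6,7,8,9} 65
  if 0:b drops first: 121 orders
  if 2:c drops first: 84 orders
heap linearizations: 205

205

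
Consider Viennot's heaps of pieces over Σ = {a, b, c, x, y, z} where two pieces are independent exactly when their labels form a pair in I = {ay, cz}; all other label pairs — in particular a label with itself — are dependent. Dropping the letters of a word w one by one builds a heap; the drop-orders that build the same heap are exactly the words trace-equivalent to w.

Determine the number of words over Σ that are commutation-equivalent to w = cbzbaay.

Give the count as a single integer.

3

0(c) covers ∅
1(b) covers 0:c
2(z) covers 1:b
3(b) covers 2:z
4(a) covers 3:b
5(a) covers 4:a
6(y) covers 3:b
floor of heap: 0:c
completions by unplaced set U, small U first (add the entries for U minus each lowest piece of U):
  |U|=1: {5}:1  {6}:1
  |U|=2: {4,5}:1  {5,6}:2
  |U|=3: {4,5,6}:3
  |U|=4: {3,4,5,6}:3
  |U|=5: {2,3,4,5,6}:3
  start at 0(c): 3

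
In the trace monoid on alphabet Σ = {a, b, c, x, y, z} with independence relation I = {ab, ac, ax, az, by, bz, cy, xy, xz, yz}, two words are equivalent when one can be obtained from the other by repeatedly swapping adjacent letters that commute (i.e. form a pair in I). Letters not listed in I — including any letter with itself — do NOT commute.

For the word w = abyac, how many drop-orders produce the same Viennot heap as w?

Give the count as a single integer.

10

#0=a has no predecessor
#1=b has no predecessor
#2=y depends on [0:a]
#3=a depends on [2:y]
#4=c depends on [1:b]
sources: [0:a, 1:b]
N(rest) = Σ N(rest − s) over sources s of rest; N(one piece) = 1:
  size 1 → [3]=1  [4]=1
  size 2 → [1,4]=1  [2,3]=1  [3,4]=2
  size 3 → [0,2,3]=1  [1,3,4]=3  [2,3,4]=3
  first=0(a) contributes 6
  first=1(b) contributes 4
|[w]| = 10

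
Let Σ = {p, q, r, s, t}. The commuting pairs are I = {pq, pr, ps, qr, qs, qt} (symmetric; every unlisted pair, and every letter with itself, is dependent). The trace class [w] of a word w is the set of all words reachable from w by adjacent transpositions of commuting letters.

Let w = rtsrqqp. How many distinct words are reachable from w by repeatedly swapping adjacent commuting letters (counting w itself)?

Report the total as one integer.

#0=r has no predecessor
#1=t depends on [0:r]
#2=s depends on [1:t]
#3=r depends on [2:s]
#4=q has no predecessor
#5=q depends on [4:q]
#6=p depends on [1:t]
sources: [0:r, 4:q]
N(rest) = Σ N(rest − s) over sources s of rest; N(one piece) = 1:
  size 1 → [3]=1  [5]=1  [6]=1
  size 2 → [2,3]=1  [3,5]=2  [3,6]=2  [4,5]=1  [5,6]=2
  size 3 → [2,3,5]=3  [2,3,6]=3  [3,4,5]=3  [3,5,6]=6  [4,5,6]=3
  size 4 → [1,2,3,6]=3  [2,3,4,5]=6  [2,3,5,6]=12  [3,4,5,6]=12
  size 5 → [0,1,2,3,6]=3  [1,2,3,5,6]=15  [2,3,4,5,6]=30
  first=0(r) contributes 45
  first=4(q) contributes 18
|[w]| = 63

63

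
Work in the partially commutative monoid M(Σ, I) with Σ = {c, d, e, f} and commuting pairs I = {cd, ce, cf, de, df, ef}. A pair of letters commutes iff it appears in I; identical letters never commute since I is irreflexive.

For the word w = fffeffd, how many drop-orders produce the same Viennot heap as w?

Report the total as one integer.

#0=f has no predecessor
#1=f depends on [0:f]
#2=f depends on [1:f]
#3=e has no predecessor
#4=f depends on [2:f]
#5=f depends on [4:f]
#6=d has no predecessor
sources: [0:f, 3:e, 6:d]
N(rest) = Σ N(rest − s) over sources s of rest; N(one piece) = 1:
  size 1 → [3]=1  [5]=1  [6]=1
  size 2 → [3,5]=2  [3,6]=2  [4,5]=1  [5,6]=2
  size 3 → [2,4,5]=1  [3,4,5]=3  [3,5,6]=6  [4,5,6]=3
  size 4 → [1,2,4,5]=1  [2,3,4,5]=4  [2,4,5,6]=4  [3,4,5,6]=12
  size 5 → [0,1,2,4,5]=1  [1,2,3,4,5]=5  [1,2,4,5,6]=5  [2,3,4,5,6]=20
  first=0(f) contributes 30
  first=3(e) contributes 6
  first=6(d) contributes 6
|[w]| = 42

42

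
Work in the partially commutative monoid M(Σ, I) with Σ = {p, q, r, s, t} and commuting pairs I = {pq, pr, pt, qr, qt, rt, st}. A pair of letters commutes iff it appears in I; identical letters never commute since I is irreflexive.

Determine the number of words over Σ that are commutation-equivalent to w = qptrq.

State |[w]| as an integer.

60

drop 0:q onto floor
drop 1:p onto floor
drop 2:t onto floor
drop 3:r onto floor
drop 4:q onto {0:q}
ground layer = {0:q, 1:p, 2:t, 3:r}
drop-orders for the pieces not yet dropped (sum over which currently-grounded one goes next):
  1 to go: {1} 1  {2} 1  {3} 1  {4} 1
  2 to go: {0,4} 1  {1,2} 2  {1,3} 2  {1,4} 2  {2,3} 2  {2,4} 2  {3,4} 2
  3 to go: {0,1,4} 3  {0,2,4} 3  {0,3,4} 3  {1,2,3} 6  {1,2,4} 6  {1,3,4} 6  {2,3,4} 6
  if 0:q drops first: 24 orders
  if 1:p drops first: 12 orders
  if 2:t drops first: 12 orders
  if 3:r drops first: 12 orders
heap linearizations: 60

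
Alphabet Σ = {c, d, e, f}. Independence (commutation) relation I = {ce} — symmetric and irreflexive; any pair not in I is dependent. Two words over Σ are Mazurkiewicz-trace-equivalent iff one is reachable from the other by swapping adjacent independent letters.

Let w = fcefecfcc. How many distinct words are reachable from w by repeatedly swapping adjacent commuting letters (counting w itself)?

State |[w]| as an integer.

4

0(f) covers ∅
1(c) covers 0:f
2(e) covers 0:f
3(f) covers 1:c, 2:e
4(e) covers 3:f
5(c) covers 3:f
6(f) covers 4:e, 5:c
7(c) covers 6:f
8(c) covers 7:c
floor of heap: 0:f
completions by unplaced set U, small U first (add the entries for U minus each lowest piece of U):
  |U|=1: {8}:1
  |U|=2: {7,8}:1
  |U|=3: {6,7,8}:1
  |U|=4: {4,6,7,8}:1  {5,6,7,8}:1
  |U|=5: {4,5,6,7,8}:2
  |U|=6: {3,4,5,6,7,8}:2
  |U|=7: {1,3,4,5,6,7,8}:2  {2,3,4,5,6,7,8}:2
  start at 0(f): 4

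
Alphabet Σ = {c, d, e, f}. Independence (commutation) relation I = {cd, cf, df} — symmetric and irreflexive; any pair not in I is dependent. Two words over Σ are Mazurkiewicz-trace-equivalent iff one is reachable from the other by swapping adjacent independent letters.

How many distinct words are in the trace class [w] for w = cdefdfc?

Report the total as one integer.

0(c) covers ∅
1(d) covers ∅
2(e) covers 0:c, 1:d
3(f) covers 2:e
4(d) covers 2:e
5(f) covers 3:f
6(c) covers 2:e
floor of heap: 0:c, 1:d
completions by unplaced set U, small U first (add the entries for U minus each lowest piece of U):
  |U|=1: {4}:1  {5}:1  {6}:1
  |U|=2: {3,5}:1  {4,5}:2  {4,6}:2  {5,6}:2
  |U|=3: {3,4,5}:3  {3,5,6}:3  {4,5,6}:6
  |U|=4: {3,4,5,6}:12
  |U|=5: {2,3,4,5,6}:12
  start at 0(c): 12
  start at 1(d): 12
sum over floor = 24

24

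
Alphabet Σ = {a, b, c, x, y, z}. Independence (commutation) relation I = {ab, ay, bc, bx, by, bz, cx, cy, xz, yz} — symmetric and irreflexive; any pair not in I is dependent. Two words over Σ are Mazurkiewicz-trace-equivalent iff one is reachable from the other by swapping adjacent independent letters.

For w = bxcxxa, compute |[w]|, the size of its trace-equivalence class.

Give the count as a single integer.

#0=b has no predecessor
#1=x has no predecessor
#2=c has no predecessor
#3=x depends on [1:x]
#4=x depends on [3:x]
#5=a depends on [2:c, 4:x]
sources: [0:b, 1:x, 2:c]
N(rest) = Σ N(rest − s) over sources s of rest; N(one piece) = 1:
  size 1 → [0]=1  [5]=1
  size 2 → [0,5]=2  [2,5]=1  [4,5]=1
  size 3 → [0,2,5]=3  [0,4,5]=3  [2,4,5]=2  [3,4,5]=1
  size 4 → [0,2,4,5]=8  [0,3,4,5]=4  [1,3,4,5]=1  [2,3,4,5]=3
  first=0(b) contributes 4
  first=1(x) contributes 15
  first=2(c) contributes 5
|[w]| = 24

24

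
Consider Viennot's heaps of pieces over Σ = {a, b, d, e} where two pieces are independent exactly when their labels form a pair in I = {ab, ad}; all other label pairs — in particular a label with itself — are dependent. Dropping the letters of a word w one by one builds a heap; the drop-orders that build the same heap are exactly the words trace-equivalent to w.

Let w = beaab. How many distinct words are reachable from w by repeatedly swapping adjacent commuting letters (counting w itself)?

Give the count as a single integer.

3

0(b) covers ∅
1(e) covers 0:b
2(a) covers 1:e
3(a) covers 2:a
4(b) covers 1:e
floor of heap: 0:b
completions by unplaced set U, small U first (add the entries for U minus each lowest piece of U):
  |U|=1: {3}:1  {4}:1
  |U|=2: {2,3}:1  {3,4}:2
  |U|=3: {2,3,4}:3
  start at 0(b): 3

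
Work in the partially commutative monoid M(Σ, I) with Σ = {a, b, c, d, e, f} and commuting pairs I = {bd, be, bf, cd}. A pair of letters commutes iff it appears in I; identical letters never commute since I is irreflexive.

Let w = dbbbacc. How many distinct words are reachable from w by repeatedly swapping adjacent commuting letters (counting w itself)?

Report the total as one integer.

4

0(d) covers ∅
1(b) covers ∅
2(b) covers 1:b
3(b) covers 2:b
4(a) covers 0:d, 3:b
5(c) covers 4:a
6(c) covers 5:c
floor of heap: 0:d, 1:b
completions by unplaced set U, small U first (add the entries for U minus each lowest piece of U):
  |U|=1: {6}:1
  |U|=2: {5,6}:1
  |U|=3: {4,5,6}:1
  |U|=4: {0,4,5,6}:1  {3,4,5,6}:1
  |U|=5: {0,3,4,5,6}:2  {2,3,4,5,6}:1
  start at 0(d): 1
  start at 1(b): 3
sum over floor = 4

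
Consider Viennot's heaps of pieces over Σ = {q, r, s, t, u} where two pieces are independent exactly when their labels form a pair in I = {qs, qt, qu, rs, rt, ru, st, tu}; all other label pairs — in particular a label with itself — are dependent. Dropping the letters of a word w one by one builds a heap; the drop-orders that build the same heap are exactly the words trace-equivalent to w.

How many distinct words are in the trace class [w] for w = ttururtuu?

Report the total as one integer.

1260

0(t) covers ∅
1(t) covers 0:t
2(u) covers ∅
3(r) covers ∅
4(u) covers 2:u
5(r) covers 3:r
6(t) covers 1:t
7(u) covers 4:u
8(u) covers 7:u
floor of heap: 0:t, 2:u, 3:r
completions by unplaced set U, small U first (add the entries for U minus each lowest piece of U):
  |U|=1: {5}:1  {6}:1  {8}:1
  |U|=2: {1,6}:1  {3,5}:1  {5,6}:2  {5,8}:2  {6,8}:2  {7,8}:1
  |U|=3: {0,1,6}:1  {1,5,6}:3  {1,6,8}:3  {3,5,6}:3  {3,5,8}:3  {4,7,8}:1  {5,6,8}:6  {5,7,8}:3  {6,7,8}:3
  |U|=4: {0,1,5,6}:4  {0,1,6,8}:4  {1,3,5,6}:6  {1,5,6,8}:12  {1,6,7,8}:6  {2,4,7,8}:1  {3,5,6,8}:12  {3,5,7,8}:6  {4,5,7,8}:4  {4,6,7,8}:4  {5,6,7,8}:12
  |U|=5: {0,1,3,5,6}:10  {0,1,5,6,8}:20  {0,1,6,7,8}:10  {1,3,5,6,8}:30  {1,4,6,7,8}:10  {1,5,6,7,8}:30  {2,4,5,7,8}:5  {2,4,6,7,8}:5  {3,4,5,7,8}:10  {3,5,6,7,8}:30  {4,5,6,7,8}:20
  |U|=6: {0,1,3,5,6,8}:60  {0,1,4,6,7,8}:20  {0,1,5,6,7,8}:60  {1,2,4,6,7,8}:15  {1,3,5,6,7,8}:90  {1,4,5,6,7,8}:60  {2,3,4,5,7,8}:15  {2,4,5,6,7,8}:30  {3,4,5,6,7,8}:60
  |U|=7: {0,1,2,4,6,7,8}:35  {0,1,3,5,6,7,8}:210  {0,1,4,5,6,7,8}:140  {1,2,4,5,6,7,8}:105  {1,3,4,5,6,7,8}:210  {2,3,4,5,6,7,8}:105
  start at 0(t): 420
  start at 2(u): 560
  start at 3(r): 280
sum over floor = 1260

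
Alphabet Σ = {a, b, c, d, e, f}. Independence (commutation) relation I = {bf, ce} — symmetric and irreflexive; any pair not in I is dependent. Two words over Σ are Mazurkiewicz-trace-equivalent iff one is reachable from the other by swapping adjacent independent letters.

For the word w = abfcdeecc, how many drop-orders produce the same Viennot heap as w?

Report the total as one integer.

12

0(a) covers ∅
1(b) covers 0:a
2(f) covers 0:a
3(c) covers 1:b, 2:f
4(d) covers 3:c
5(e) covers 4:d
6(e) covers 5:e
7(c) covers 4:d
8(c) covers 7:c
floor of heap: 0:a
completions by unplaced set U, small U first (add the entries for U minus each lowest piece of U):
  |U|=1: {6}:1  {8}:1
  |U|=2: {5,6}:1  {6,8}:2  {7,8}:1
  |U|=3: {5,6,8}:3  {6,7,8}:3
  |U|=4: {5,6,7,8}:6
  |U|=5: {4,5,6,7,8}:6
  |U|=6: {3,4,5,6,7,8}:6
  |U|=7: {1,3,4,5,6,7,8}:6  {2,3,4,5,6,7,8}:6
  start at 0(a): 12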